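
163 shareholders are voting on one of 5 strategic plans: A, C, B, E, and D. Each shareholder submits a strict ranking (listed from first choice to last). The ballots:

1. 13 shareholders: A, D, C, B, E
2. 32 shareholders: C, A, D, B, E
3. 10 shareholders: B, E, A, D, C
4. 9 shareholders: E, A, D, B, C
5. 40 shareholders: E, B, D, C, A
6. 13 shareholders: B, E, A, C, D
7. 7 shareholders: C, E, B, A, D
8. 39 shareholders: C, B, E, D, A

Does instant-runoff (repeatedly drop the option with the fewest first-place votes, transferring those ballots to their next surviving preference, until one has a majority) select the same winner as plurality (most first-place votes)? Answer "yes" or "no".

yes

Instant-runoff — R1 A 13, C 78, B 23, E 49, D 0 (D out); R2 A 13, C 78, B 23, E 49 (A out); R3 C 91, B 23, E 49 (C winner). Winner: C.
Plurality — first-place votes: A 13, C 78, B 23, E 49, D 0. Winner: C.
The two methods agree.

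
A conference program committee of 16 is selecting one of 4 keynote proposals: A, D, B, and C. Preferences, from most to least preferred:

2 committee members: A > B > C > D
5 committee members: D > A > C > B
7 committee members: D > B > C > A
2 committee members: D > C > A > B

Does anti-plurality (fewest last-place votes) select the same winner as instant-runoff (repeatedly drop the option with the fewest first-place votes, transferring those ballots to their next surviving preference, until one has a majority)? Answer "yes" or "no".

no

Anti-plurality — last-place votes: A 7, D 2, B 7, C 0. Winner: C.
Instant-runoff — R1 A 2, D 14, B 0, C 0 (D winner). Winner: D.
The two methods disagree.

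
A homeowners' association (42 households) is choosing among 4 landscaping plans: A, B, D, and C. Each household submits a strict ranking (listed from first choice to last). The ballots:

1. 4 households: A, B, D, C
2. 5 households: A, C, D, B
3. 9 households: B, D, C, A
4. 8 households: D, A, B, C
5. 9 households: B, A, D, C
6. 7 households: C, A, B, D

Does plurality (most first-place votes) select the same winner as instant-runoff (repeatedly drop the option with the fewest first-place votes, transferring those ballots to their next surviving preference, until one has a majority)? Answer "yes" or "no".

Plurality — first-place votes: A 9, B 18, D 8, C 7. Winner: B.
Instant-runoff — R1 A 9, B 18, D 8, C 7 (C out); R2 A 16, B 18, D 8 (D out); R3 A 24, B 18 (A winner). Winner: A.
The two methods disagree.

no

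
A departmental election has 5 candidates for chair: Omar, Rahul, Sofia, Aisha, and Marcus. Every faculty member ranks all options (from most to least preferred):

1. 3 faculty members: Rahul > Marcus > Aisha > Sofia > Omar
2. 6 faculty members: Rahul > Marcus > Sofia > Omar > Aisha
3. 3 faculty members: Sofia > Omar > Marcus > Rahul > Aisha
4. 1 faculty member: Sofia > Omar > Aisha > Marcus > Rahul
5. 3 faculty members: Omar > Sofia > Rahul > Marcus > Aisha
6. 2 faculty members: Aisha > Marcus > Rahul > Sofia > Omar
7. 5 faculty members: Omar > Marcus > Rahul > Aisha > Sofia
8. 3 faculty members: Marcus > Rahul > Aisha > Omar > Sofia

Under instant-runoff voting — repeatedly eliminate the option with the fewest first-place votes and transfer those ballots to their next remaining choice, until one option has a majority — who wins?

Round 1: Omar 8, Rahul 9, Sofia 4, Aisha 2, Marcus 3. Eliminate Aisha.
Round 2: Omar 8, Rahul 9, Sofia 4, Marcus 5. Eliminate Sofia.
Round 3: Omar 12, Rahul 9, Marcus 5. Eliminate Marcus.
Round 4: Omar 12, Rahul 14. Rahul has a majority.

Rahul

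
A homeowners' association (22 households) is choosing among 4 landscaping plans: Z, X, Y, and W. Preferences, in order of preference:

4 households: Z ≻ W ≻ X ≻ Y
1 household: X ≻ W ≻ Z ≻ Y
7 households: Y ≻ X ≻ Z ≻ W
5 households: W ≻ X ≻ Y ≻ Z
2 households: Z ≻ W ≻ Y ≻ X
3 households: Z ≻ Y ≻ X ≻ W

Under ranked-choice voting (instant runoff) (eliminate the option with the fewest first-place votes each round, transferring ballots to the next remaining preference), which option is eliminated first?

X

Round 1: Z 9, X 1, Y 7, W 5. Eliminate X.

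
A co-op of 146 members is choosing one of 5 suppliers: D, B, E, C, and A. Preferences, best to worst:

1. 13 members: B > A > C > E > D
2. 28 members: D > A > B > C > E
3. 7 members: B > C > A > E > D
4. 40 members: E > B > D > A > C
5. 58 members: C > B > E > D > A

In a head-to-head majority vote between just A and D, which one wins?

D

Voters preferring A to D: 20; preferring D to A: 126.
D wins the head-to-head.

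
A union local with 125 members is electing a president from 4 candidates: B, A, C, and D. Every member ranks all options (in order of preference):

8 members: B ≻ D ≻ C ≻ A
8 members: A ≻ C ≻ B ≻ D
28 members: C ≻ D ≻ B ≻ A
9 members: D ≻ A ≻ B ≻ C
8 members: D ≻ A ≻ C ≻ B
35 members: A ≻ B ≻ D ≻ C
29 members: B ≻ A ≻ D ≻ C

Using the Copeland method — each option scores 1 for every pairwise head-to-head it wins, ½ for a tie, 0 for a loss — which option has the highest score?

B

B: beats A, C, and D → score 3.
A: beats C and D; loses to B → score 2.
C: loses to B, A, and D → score 0.
D: beats C; loses to B and A → score 1.
B has the best pairwise record.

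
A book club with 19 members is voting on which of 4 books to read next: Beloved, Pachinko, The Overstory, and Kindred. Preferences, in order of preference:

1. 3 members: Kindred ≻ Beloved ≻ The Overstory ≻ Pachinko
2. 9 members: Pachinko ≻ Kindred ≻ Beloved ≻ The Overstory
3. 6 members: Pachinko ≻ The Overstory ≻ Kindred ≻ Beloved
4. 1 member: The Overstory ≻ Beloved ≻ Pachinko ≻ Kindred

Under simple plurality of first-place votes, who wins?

First-place votes: Beloved 0, Pachinko 15, The Overstory 1, Kindred 3.
Pachinko has the most first-place votes.

Pachinko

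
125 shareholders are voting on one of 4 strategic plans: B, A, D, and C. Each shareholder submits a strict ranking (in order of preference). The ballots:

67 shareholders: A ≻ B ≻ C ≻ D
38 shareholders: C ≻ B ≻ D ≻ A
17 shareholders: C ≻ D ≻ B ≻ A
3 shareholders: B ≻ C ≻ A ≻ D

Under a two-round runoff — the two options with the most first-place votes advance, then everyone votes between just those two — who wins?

Round 1 first-place votes: B 3, A 67, D 0, C 55.
A and C advance.
Runoff: A is preferred to C by 67 voters; C by 58.
A wins the runoff.

A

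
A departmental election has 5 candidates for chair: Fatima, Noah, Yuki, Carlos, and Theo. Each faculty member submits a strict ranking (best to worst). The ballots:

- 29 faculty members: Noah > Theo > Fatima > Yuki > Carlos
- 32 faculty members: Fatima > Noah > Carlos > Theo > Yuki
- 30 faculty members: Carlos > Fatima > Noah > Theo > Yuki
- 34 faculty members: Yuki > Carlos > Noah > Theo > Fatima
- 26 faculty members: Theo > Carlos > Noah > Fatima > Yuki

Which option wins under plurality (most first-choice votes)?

First-place votes: Fatima 32, Noah 29, Yuki 34, Carlos 30, Theo 26.
Yuki has the most first-place votes.

Yuki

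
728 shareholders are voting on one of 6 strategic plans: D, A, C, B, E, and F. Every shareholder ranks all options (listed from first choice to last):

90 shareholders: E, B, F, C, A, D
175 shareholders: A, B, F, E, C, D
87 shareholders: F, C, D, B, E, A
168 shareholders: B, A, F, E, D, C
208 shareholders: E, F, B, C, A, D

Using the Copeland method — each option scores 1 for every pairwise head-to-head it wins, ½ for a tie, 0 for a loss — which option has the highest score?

B

D: loses to A, C, B, E, and F → score 0.
A: beats D; loses to C, B, E, and F → score 1.
C: beats D and A; loses to B, E, and F → score 2.
B: beats D, A, C, E, and F → score 5.
E: beats D, A, and C; loses to B and F → score 3.
F: beats D, A, C, and E; loses to B → score 4.
B has the best pairwise record.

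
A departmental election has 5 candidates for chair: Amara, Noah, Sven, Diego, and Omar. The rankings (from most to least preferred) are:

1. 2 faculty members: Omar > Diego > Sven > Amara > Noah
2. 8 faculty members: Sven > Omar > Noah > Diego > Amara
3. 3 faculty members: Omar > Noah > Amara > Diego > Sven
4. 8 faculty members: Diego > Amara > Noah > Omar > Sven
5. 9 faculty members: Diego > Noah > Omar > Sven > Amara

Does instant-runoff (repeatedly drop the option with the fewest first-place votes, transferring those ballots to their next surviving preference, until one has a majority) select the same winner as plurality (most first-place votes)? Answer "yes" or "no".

yes

Instant-runoff — R1 Amara 0, Noah 0, Sven 8, Diego 17, Omar 5 (Diego winner). Winner: Diego.
Plurality — first-place votes: Amara 0, Noah 0, Sven 8, Diego 17, Omar 5. Winner: Diego.
The two methods agree.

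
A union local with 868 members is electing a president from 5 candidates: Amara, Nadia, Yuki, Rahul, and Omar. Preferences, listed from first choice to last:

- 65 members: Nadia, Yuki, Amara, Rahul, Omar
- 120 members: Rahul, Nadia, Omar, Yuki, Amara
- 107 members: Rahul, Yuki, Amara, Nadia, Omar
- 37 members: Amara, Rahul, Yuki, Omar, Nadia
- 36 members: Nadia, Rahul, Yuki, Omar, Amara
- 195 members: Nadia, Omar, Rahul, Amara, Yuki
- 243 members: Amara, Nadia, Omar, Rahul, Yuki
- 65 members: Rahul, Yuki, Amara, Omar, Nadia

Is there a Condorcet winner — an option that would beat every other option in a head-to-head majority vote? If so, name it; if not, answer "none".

none

Checking pairwise contests:
Rahul beats Amara 523–345.
Amara beats Nadia 452–416.
Amara beats Yuki 475–393.
Nadia beats Rahul 539–329.
Amara beats Omar 517–351.
Every option loses at least one head-to-head, so there is no Condorcet winner.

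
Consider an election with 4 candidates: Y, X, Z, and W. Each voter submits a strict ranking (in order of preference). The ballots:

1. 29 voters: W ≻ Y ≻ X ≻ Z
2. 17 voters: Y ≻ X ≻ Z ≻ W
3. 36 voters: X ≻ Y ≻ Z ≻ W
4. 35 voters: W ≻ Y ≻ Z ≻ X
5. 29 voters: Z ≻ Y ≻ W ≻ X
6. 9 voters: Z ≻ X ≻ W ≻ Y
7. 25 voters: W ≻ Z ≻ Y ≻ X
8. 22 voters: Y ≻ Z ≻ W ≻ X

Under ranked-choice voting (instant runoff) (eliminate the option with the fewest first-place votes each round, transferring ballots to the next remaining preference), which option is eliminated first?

Round 1: Y 39, X 36, Z 38, W 89. Eliminate X.

X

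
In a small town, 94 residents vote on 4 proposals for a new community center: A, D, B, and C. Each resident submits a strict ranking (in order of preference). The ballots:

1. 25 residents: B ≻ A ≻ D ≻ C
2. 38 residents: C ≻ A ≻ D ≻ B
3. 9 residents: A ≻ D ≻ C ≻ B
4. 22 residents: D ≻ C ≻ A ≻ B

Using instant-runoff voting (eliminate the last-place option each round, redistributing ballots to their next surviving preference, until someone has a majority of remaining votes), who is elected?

Round 1: A 9, D 22, B 25, C 38. Eliminate A.
Round 2: D 31, B 25, C 38. Eliminate B.
Round 3: D 56, C 38. D has a majority.

D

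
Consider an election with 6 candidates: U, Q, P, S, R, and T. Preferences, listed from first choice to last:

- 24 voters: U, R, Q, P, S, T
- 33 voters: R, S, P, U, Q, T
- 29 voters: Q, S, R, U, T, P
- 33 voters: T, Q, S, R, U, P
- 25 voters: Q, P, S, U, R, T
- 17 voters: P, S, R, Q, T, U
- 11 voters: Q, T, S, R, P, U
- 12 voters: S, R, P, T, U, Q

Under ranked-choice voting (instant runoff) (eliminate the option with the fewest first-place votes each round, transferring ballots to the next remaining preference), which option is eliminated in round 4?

T

Round 1: U 24, Q 65, P 17, S 12, R 33, T 33. Eliminate S.
Round 2: U 24, Q 65, P 17, R 45, T 33. Eliminate P.
Round 3: U 24, Q 65, R 62, T 33. Eliminate U.
Round 4: Q 65, R 86, T 33. Eliminate T.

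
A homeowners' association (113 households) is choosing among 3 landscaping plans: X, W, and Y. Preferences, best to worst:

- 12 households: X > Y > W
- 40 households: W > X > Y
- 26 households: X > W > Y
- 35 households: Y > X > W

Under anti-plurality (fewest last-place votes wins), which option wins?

X

Last-place votes: X 0, W 47, Y 66.
X is ranked last by the fewest voters, so X wins.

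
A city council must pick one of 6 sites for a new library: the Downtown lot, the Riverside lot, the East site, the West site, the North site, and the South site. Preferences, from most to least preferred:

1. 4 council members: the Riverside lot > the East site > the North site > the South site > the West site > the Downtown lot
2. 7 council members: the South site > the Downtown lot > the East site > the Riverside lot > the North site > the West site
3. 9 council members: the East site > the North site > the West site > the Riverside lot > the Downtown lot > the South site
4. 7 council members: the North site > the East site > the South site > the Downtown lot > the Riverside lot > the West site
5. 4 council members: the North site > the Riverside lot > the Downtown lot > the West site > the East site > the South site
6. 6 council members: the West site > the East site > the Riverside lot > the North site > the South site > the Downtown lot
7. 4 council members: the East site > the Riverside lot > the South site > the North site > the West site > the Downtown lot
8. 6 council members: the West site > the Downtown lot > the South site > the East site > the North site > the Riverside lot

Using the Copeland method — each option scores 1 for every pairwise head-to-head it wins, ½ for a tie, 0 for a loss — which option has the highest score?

the Downtown lot: loses to the Riverside lot, the East site, the West site, the North site, and the South site → score 0.
the Riverside lot: beats the Downtown lot, the West site, and the South site; loses to the East site and the North site → score 3.
the East site: beats the Downtown lot, the Riverside lot, the West site, the North site, and the South site → score 5.
the West site: beats the Downtown lot and the South site; loses to the Riverside lot, the East site, and the North site → score 2.
the North site: beats the Downtown lot, the Riverside lot, the West site, and the South site; loses to the East site → score 4.
the South site: beats the Downtown lot; loses to the Riverside lot, the East site, the West site, and the North site → score 1.
the East site has the best pairwise record.

the East site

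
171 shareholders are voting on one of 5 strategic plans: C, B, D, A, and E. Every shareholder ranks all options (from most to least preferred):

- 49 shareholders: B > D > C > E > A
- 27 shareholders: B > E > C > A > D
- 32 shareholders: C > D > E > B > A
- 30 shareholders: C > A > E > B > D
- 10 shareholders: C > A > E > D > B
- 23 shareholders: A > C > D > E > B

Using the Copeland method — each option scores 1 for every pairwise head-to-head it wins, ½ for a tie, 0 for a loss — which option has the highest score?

C

C: beats B, D, A, and E → score 4.
B: beats D and A; loses to C and E → score 2.
D: beats E; loses to C, B, and A → score 1.
A: beats D; loses to C, B, and E → score 1.
E: beats B and A; loses to C and D → score 2.
C has the best pairwise record.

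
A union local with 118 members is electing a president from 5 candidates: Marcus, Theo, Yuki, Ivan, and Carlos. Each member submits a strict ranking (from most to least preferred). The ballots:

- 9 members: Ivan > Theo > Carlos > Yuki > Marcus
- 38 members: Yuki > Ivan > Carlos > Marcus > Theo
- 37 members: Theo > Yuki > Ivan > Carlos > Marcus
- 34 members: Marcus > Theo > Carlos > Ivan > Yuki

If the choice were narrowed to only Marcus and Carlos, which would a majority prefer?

Voters preferring Marcus to Carlos: 34; preferring Carlos to Marcus: 84.
Carlos wins the head-to-head.

Carlos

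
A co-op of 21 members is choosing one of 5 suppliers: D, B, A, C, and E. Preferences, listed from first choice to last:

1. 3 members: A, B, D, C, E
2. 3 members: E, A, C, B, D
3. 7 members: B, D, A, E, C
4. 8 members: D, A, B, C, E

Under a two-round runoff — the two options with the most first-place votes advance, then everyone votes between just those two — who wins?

B

Round 1 first-place votes: D 8, B 7, A 3, C 0, E 3.
D and B advance.
Runoff: D is preferred to B by 8 voters; B by 13.
B wins the runoff.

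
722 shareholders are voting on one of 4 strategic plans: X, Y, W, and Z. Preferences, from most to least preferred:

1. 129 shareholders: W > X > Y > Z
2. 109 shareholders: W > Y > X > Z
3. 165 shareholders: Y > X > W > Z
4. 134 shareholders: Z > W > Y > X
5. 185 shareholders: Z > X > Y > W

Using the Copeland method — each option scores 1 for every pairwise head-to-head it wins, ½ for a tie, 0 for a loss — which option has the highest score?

X: beats Z; loses to Y and W → score 1.
Y: beats X and Z; loses to W → score 2.
W: beats X, Y, and Z → score 3.
Z: loses to X, Y, and W → score 0.
W has the best pairwise record.

W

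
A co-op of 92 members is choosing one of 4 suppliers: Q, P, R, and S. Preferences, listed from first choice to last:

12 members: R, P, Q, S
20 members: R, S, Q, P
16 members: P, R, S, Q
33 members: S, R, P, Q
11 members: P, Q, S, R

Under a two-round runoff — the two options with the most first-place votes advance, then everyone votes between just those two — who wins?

Round 1 first-place votes: Q 0, P 27, R 32, S 33.
S and R advance.
Runoff: S is preferred to R by 44 voters; R by 48.
R wins the runoff.

R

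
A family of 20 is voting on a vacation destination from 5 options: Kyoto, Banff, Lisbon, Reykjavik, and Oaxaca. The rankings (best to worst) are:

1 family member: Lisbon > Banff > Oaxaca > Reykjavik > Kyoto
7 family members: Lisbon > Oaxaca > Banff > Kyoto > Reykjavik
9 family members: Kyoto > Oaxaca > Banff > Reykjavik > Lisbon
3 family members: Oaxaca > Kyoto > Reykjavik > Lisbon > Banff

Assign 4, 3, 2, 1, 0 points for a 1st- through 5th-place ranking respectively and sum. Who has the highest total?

Kyoto: 1·0 + 7·1 + 9·4 + 3·3 = 52
Banff: 1·3 + 7·2 + 9·2 + 3·0 = 35
Lisbon: 1·4 + 7·4 + 9·0 + 3·1 = 35
Reykjavik: 1·1 + 7·0 + 9·1 + 3·2 = 16
Oaxaca: 1·2 + 7·3 + 9·3 + 3·4 = 62
Oaxaca has the highest Borda score (62).

Oaxaca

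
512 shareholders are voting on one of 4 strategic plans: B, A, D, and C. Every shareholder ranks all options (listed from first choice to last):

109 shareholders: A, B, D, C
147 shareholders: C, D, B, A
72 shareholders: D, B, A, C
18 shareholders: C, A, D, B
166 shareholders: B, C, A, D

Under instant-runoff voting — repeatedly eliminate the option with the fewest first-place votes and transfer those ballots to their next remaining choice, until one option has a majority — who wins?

Round 1: B 166, A 109, D 72, C 165. Eliminate D.
Round 2: B 238, A 109, C 165. Eliminate A.
Round 3: B 347, C 165. B has a majority.

B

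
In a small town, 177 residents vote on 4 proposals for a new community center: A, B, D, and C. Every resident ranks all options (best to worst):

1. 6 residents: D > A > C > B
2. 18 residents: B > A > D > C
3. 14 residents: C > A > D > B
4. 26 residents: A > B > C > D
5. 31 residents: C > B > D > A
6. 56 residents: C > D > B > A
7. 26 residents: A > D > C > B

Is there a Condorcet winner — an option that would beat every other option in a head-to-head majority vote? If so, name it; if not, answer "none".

C vs A: 101–76 for C.
C vs B: 133–44 for C.
C vs D: 127–50 for C.
C beats every other option head-to-head.

C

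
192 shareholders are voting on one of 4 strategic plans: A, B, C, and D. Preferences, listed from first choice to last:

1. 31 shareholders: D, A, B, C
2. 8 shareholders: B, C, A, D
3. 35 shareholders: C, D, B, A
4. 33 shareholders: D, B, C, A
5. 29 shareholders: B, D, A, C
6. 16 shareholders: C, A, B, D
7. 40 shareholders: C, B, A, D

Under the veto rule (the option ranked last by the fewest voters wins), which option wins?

Last-place votes: A 68, B 0, C 60, D 64.
B is ranked last by the fewest voters, so B wins.

B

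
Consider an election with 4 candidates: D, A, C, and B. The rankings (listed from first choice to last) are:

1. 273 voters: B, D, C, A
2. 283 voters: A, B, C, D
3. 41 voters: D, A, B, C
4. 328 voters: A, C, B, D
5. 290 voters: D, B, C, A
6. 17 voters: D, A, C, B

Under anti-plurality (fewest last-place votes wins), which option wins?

Last-place votes: D 611, A 563, C 41, B 17.
B is ranked last by the fewest voters, so B wins.

B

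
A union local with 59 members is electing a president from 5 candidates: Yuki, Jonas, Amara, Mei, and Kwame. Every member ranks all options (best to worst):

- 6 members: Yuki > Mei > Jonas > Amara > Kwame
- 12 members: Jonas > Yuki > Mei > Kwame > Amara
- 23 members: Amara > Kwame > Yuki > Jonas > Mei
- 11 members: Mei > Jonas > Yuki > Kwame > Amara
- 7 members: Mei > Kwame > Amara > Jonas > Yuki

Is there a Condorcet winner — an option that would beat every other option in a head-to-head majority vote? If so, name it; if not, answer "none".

none

Checking pairwise contests:
Jonas beats Yuki 30–29.
Amara beats Jonas 30–29.
Mei beats Amara 36–23.
Yuki beats Mei 41–18.
Mei beats Kwame 36–23.
Every option loses at least one head-to-head, so there is no Condorcet winner.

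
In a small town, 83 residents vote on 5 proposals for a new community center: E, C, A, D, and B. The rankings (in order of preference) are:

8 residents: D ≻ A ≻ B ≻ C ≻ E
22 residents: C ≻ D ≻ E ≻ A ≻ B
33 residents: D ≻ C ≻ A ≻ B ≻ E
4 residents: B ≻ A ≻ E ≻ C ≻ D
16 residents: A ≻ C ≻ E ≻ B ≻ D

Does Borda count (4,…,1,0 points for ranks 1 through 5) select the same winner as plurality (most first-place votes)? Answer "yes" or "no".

Borda — scores: E 84, C 247, A 188, D 230, B 81. Winner: C.
Plurality — first-place votes: E 0, C 22, A 16, D 41, B 4. Winner: D.
The two methods disagree.

no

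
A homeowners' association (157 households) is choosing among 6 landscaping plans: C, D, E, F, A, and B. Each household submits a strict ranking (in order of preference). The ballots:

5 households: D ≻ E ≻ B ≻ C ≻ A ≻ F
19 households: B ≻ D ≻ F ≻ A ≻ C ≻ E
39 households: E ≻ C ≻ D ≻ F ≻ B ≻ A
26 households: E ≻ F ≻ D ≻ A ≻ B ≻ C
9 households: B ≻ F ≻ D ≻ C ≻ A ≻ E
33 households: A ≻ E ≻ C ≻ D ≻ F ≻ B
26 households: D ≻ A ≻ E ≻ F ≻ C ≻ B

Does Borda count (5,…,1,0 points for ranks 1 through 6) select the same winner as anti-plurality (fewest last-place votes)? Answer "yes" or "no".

no

Borda — scores: C 328, D 519, E 555, F 360, A 373, B 220. Winner: E.
Anti-plurality — last-place votes: C 26, D 0, E 28, F 5, A 39, B 59. Winner: D.
The two methods disagree.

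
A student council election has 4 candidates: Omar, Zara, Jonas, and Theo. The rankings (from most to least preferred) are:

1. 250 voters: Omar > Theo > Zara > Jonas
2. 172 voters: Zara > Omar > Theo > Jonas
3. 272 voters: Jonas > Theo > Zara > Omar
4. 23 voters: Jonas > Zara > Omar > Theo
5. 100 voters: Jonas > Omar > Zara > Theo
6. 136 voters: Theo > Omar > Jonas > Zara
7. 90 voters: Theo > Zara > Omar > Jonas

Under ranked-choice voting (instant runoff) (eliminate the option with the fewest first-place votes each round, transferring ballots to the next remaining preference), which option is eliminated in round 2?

Round 1: Omar 250, Zara 172, Jonas 395, Theo 226. Eliminate Zara.
Round 2: Omar 422, Jonas 395, Theo 226. Eliminate Theo.

Theo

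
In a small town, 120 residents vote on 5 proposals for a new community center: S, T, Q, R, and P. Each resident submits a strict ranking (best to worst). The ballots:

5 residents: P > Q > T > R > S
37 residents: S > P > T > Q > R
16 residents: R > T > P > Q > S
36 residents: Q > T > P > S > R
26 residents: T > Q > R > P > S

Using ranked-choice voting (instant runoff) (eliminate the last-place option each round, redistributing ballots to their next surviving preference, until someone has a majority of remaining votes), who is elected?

Round 1: S 37, T 26, Q 36, R 16, P 5. Eliminate P.
Round 2: S 37, T 26, Q 41, R 16. Eliminate R.
Round 3: S 37, T 42, Q 41. Eliminate S.
Round 4: T 79, Q 41. T has a majority.

T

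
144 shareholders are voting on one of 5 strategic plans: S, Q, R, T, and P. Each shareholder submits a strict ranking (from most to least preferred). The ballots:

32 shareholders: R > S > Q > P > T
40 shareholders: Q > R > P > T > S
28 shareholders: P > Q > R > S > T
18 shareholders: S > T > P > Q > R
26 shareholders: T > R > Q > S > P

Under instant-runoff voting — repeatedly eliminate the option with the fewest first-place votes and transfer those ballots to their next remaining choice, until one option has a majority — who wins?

Q

Round 1: S 18, Q 40, R 32, T 26, P 28. Eliminate S.
Round 2: Q 40, R 32, T 44, P 28. Eliminate P.
Round 3: Q 68, R 32, T 44. Eliminate R.
Round 4: Q 100, T 44. Q has a majority.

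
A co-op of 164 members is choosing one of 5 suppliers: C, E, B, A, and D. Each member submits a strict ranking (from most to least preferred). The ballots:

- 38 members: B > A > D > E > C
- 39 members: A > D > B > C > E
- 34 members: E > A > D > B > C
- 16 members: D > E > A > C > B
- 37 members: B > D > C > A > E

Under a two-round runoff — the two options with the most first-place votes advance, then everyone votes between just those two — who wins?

A

Round 1 first-place votes: C 0, E 34, B 75, A 39, D 16.
B and A advance.
Runoff: B is preferred to A by 75 voters; A by 89.
A wins the runoff.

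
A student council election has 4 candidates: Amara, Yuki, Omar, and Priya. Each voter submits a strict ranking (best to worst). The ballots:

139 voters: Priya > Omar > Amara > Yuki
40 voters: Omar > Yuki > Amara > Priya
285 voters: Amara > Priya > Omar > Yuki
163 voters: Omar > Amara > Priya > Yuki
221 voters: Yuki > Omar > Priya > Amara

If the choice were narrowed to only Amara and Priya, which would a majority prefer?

Amara

Voters preferring Amara to Priya: 488; preferring Priya to Amara: 360.
Amara wins the head-to-head.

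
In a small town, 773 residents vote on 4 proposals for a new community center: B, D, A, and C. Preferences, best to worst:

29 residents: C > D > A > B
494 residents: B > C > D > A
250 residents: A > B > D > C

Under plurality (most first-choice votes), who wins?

B

First-place votes: B 494, D 0, A 250, C 29.
B has the most first-place votes.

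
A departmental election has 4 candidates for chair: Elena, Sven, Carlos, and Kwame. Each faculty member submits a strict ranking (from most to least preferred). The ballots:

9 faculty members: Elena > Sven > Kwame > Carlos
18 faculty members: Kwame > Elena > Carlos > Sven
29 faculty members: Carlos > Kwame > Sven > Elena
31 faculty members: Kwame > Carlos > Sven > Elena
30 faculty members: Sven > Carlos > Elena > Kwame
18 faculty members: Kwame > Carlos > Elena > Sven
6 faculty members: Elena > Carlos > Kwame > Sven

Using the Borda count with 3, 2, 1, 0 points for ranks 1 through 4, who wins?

Carlos

Elena: 9·3 + 18·2 + 29·0 + 31·0 + 30·1 + 18·1 + 6·3 = 129
Sven: 9·2 + 18·0 + 29·1 + 31·1 + 30·3 + 18·0 + 6·0 = 168
Carlos: 9·0 + 18·1 + 29·3 + 31·2 + 30·2 + 18·2 + 6·2 = 275
Kwame: 9·1 + 18·3 + 29·2 + 31·3 + 30·0 + 18·3 + 6·1 = 274
Carlos has the highest Borda score (275).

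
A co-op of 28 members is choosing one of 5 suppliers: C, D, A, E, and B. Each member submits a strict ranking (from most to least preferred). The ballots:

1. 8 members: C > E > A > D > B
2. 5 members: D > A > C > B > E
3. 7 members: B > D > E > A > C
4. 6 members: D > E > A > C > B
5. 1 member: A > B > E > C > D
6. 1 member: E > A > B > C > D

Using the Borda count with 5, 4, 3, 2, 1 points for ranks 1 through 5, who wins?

C: 8·5 + 5·3 + 7·1 + 6·2 + 1·2 + 1·2 = 78
D: 8·2 + 5·5 + 7·4 + 6·5 + 1·1 + 1·1 = 101
A: 8·3 + 5·4 + 7·2 + 6·3 + 1·5 + 1·4 = 85
E: 8·4 + 5·1 + 7·3 + 6·4 + 1·3 + 1·5 = 90
B: 8·1 + 5·2 + 7·5 + 6·1 + 1·4 + 1·3 = 66
D has the highest Borda score (101).

D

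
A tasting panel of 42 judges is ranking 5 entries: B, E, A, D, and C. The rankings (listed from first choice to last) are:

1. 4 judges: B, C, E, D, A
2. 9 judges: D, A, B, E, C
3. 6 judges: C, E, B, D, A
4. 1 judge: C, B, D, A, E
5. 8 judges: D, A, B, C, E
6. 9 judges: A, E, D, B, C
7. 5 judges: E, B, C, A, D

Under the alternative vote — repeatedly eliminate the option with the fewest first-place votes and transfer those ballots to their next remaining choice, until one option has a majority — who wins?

Round 1: B 4, E 5, A 9, D 17, C 7. Eliminate B.
Round 2: E 5, A 9, D 17, C 11. Eliminate E.
Round 3: A 9, D 17, C 16. Eliminate A.
Round 4: D 26, C 16. D has a majority.

D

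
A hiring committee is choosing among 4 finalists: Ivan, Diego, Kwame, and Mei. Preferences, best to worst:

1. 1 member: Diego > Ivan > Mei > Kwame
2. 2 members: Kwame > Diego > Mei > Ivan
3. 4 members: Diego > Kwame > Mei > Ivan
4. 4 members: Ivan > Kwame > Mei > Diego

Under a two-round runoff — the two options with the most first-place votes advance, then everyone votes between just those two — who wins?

Diego

Round 1 first-place votes: Ivan 4, Diego 5, Kwame 2, Mei 0.
Diego and Ivan advance.
Runoff: Diego is preferred to Ivan by 7 voters; Ivan by 4.
Diego wins the runoff.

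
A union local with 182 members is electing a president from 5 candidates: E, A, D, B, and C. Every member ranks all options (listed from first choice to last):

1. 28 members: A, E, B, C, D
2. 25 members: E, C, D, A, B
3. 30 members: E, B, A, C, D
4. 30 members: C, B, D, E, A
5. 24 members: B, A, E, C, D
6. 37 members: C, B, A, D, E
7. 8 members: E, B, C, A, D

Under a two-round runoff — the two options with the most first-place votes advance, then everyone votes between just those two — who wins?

Round 1 first-place votes: E 63, A 28, D 0, B 24, C 67.
C and E advance.
Runoff: C is preferred to E by 67 voters; E by 115.
E wins the runoff.

E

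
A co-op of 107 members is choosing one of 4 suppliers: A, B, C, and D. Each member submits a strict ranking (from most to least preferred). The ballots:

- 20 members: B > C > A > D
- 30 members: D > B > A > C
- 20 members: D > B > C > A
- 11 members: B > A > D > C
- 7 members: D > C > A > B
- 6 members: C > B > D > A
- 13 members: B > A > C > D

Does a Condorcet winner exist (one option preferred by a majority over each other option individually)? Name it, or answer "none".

D

D vs A: 63–44 for D.
D vs B: 57–50 for D.
D vs C: 68–39 for D.
D beats every other option head-to-head.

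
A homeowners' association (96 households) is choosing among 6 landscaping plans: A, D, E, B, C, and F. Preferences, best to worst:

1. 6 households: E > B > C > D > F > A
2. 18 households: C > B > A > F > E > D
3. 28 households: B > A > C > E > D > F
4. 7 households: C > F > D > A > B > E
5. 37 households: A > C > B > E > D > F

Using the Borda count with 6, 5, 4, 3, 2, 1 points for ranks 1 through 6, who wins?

C

A: 6·1 + 18·4 + 28·5 + 7·3 + 37·6 = 461
D: 6·3 + 18·1 + 28·2 + 7·4 + 37·2 = 194
E: 6·6 + 18·2 + 28·3 + 7·1 + 37·3 = 274
B: 6·5 + 18·5 + 28·6 + 7·2 + 37·4 = 450
C: 6·4 + 18·6 + 28·4 + 7·6 + 37·5 = 471
F: 6·2 + 18·3 + 28·1 + 7·5 + 37·1 = 166
C has the highest Borda score (471).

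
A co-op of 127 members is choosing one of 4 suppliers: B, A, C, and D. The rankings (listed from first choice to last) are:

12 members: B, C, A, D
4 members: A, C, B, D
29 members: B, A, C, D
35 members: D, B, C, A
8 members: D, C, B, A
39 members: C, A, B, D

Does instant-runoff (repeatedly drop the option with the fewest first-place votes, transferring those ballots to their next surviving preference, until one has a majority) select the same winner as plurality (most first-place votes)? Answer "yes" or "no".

Instant-runoff — R1 B 41, A 4, C 39, D 43 (A out); R2 B 41, C 43, D 43 (B out); R3 C 84, D 43 (C winner). Winner: C.
Plurality — first-place votes: B 41, A 4, C 39, D 43. Winner: D.
The two methods disagree.

no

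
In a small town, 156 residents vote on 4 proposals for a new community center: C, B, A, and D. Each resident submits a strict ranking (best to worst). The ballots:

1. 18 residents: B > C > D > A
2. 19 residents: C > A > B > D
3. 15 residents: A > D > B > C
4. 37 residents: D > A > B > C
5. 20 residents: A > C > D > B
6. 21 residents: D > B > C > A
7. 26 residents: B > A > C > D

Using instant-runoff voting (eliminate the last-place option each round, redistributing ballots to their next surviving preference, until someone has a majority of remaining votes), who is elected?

Round 1: C 19, B 44, A 35, D 58. Eliminate C.
Round 2: B 44, A 54, D 58. Eliminate B.
Round 3: A 80, D 76. A has a majority.

A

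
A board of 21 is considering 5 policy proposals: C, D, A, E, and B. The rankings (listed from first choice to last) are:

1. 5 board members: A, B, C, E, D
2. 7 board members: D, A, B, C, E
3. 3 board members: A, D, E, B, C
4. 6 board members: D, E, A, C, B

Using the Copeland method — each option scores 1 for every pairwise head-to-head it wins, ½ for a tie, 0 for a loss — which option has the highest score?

D

C: beats E; loses to D, A, and B → score 1.
D: beats C, A, E, and B → score 4.
A: beats C, E, and B; loses to D → score 3.
E: loses to C, D, A, and B → score 0.
B: beats C and E; loses to D and A → score 2.
D has the best pairwise record.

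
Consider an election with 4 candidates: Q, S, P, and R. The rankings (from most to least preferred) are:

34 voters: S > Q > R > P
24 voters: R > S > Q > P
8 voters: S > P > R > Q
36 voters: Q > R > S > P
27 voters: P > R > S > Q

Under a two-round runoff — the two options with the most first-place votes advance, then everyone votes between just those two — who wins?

S

Round 1 first-place votes: Q 36, S 42, P 27, R 24.
S and Q advance.
Runoff: S is preferred to Q by 93 voters; Q by 36.
S wins the runoff.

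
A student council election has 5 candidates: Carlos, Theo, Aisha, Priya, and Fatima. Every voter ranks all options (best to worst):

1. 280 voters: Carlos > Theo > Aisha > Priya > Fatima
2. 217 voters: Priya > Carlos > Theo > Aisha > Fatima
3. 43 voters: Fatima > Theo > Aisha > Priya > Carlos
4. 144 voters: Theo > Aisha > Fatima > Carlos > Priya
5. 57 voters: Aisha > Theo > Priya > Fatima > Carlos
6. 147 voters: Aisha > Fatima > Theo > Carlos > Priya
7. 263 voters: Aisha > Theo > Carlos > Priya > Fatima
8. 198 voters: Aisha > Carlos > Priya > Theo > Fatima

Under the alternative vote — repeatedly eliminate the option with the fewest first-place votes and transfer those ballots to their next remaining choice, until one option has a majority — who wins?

Aisha

Round 1: Carlos 280, Theo 144, Aisha 665, Priya 217, Fatima 43. Eliminate Fatima.
Round 2: Carlos 280, Theo 187, Aisha 665, Priya 217. Eliminate Theo.
Round 3: Carlos 280, Aisha 852, Priya 217. Aisha has a majority.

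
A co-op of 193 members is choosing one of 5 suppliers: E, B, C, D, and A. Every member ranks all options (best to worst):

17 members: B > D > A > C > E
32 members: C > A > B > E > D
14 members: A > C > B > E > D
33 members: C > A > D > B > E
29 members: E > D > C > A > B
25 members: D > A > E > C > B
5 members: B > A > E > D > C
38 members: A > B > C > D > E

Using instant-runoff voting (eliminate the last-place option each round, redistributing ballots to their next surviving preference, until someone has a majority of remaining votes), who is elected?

Round 1: E 29, B 22, C 65, D 25, A 52. Eliminate B.
Round 2: E 29, C 65, D 42, A 57. Eliminate E.
Round 3: C 65, D 71, A 57. Eliminate A.
Round 4: C 117, D 76. C has a majority.

C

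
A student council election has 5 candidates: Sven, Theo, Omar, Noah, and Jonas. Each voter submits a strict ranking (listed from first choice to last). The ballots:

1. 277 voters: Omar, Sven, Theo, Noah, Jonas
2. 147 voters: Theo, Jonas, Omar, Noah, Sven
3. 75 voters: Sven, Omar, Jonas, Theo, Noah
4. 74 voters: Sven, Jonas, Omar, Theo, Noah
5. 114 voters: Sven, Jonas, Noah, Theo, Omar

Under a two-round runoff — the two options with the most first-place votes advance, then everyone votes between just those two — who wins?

Omar

Round 1 first-place votes: Sven 263, Theo 147, Omar 277, Noah 0, Jonas 0.
Omar and Sven advance.
Runoff: Omar is preferred to Sven by 424 voters; Sven by 263.
Omar wins the runoff.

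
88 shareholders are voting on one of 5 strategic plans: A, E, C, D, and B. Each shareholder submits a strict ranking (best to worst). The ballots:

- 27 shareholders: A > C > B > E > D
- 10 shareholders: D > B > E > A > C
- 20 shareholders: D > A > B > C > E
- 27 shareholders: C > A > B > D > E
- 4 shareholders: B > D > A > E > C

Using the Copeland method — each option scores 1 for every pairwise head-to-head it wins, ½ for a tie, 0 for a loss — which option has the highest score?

A: beats E, C, D, and B → score 4.
E: loses to A, C, D, and B → score 0.
C: beats E, D, and B; loses to A → score 3.
D: beats E; loses to A, C, and B → score 1.
B: beats E and D; loses to A and C → score 2.
A has the best pairwise record.

A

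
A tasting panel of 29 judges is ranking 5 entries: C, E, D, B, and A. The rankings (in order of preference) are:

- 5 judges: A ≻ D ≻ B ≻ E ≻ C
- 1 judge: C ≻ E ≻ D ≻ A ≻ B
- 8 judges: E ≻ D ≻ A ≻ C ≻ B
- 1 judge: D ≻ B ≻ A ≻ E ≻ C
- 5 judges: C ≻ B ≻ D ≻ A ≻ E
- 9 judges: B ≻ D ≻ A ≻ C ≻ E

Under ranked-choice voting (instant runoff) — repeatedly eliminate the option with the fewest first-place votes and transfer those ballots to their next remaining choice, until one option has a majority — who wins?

B

Round 1: C 6, E 8, D 1, B 9, A 5. Eliminate D.
Round 2: C 6, E 8, B 10, A 5. Eliminate A.
Round 3: C 6, E 8, B 15. B has a majority.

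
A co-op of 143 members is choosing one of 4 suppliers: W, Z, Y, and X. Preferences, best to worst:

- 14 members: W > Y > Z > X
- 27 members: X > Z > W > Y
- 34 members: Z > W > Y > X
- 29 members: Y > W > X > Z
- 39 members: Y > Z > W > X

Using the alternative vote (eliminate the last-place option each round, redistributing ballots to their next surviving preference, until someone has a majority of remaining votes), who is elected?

Round 1: W 14, Z 34, Y 68, X 27. Eliminate W.
Round 2: Z 34, Y 82, X 27. Y has a majority.

Y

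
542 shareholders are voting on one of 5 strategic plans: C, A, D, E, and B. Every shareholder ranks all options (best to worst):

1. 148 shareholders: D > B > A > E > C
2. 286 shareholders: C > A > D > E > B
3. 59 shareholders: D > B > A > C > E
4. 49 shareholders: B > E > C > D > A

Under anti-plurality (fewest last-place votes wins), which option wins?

D

Last-place votes: C 148, A 49, D 0, E 59, B 286.
D is ranked last by the fewest voters, so D wins.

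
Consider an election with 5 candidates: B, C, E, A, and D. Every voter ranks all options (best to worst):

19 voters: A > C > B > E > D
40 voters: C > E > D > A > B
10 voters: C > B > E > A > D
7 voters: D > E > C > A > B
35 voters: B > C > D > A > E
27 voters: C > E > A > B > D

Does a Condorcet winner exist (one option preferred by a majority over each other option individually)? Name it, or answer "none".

C vs B: 103–35 for C.
C vs E: 131–7 for C.
C vs A: 119–19 for C.
C vs D: 131–7 for C.
C beats every other option head-to-head.

C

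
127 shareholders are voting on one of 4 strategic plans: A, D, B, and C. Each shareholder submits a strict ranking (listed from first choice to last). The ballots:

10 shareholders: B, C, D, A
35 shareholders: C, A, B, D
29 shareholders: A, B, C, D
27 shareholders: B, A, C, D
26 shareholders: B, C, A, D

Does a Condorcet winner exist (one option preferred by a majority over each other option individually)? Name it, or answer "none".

none

Checking pairwise contests:
C beats A 71–56.
A beats D 117–10.
A beats B 64–63.
B beats C 92–35.
Every option loses at least one head-to-head, so there is no Condorcet winner.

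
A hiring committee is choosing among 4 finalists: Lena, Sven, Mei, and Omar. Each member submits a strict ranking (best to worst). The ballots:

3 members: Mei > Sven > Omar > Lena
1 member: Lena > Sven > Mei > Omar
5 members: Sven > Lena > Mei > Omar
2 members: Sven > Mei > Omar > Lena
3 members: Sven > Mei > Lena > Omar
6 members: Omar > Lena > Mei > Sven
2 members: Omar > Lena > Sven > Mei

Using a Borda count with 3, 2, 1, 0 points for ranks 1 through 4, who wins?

Sven

Lena: 3·0 + 1·3 + 5·2 + 2·0 + 3·1 + 6·2 + 2·2 = 32
Sven: 3·2 + 1·2 + 5·3 + 2·3 + 3·3 + 6·0 + 2·1 = 40
Mei: 3·3 + 1·1 + 5·1 + 2·2 + 3·2 + 6·1 + 2·0 = 31
Omar: 3·1 + 1·0 + 5·0 + 2·1 + 3·0 + 6·3 + 2·3 = 29
Sven has the highest Borda score (40).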